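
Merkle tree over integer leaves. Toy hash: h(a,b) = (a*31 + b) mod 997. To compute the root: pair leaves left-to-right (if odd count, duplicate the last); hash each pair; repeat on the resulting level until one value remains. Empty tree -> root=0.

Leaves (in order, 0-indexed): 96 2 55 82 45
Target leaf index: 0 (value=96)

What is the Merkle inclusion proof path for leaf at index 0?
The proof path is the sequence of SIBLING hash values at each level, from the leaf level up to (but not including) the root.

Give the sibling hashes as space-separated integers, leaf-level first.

Answer: 2 790 218

Derivation:
L0 (leaves): [96, 2, 55, 82, 45], target index=0
L1: h(96,2)=(96*31+2)%997=984 [pair 0] h(55,82)=(55*31+82)%997=790 [pair 1] h(45,45)=(45*31+45)%997=443 [pair 2] -> [984, 790, 443]
  Sibling for proof at L0: 2
L2: h(984,790)=(984*31+790)%997=387 [pair 0] h(443,443)=(443*31+443)%997=218 [pair 1] -> [387, 218]
  Sibling for proof at L1: 790
L3: h(387,218)=(387*31+218)%997=251 [pair 0] -> [251]
  Sibling for proof at L2: 218
Root: 251
Proof path (sibling hashes from leaf to root): [2, 790, 218]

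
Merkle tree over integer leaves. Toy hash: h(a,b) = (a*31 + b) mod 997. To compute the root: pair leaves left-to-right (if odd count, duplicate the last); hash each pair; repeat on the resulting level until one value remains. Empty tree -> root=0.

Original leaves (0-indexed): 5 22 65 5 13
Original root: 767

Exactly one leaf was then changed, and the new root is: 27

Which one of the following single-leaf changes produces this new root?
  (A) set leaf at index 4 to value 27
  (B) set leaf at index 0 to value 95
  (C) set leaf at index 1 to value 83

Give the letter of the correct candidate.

Original leaves: [5, 22, 65, 5, 13]
Target new root: 27
Try each candidate change and compute the resulting root:
Candidate A: set leaf[4] = 27 -> leaves = [5, 22, 65, 5, 27]
  L0: [5, 22, 65, 5, 27]
  L1: h(5,22)=(5*31+22)%997=177 h(65,5)=(65*31+5)%997=26 h(27,27)=(27*31+27)%997=864 -> [177, 26, 864]
  L2: h(177,26)=(177*31+26)%997=528 h(864,864)=(864*31+864)%997=729 -> [528, 729]
  L3: h(528,729)=(528*31+729)%997=148 -> [148]
  root = 148 != target 27
Candidate B: set leaf[0] = 95 -> leaves = [95, 22, 65, 5, 13]
  L0: [95, 22, 65, 5, 13]
  L1: h(95,22)=(95*31+22)%997=973 h(65,5)=(65*31+5)%997=26 h(13,13)=(13*31+13)%997=416 -> [973, 26, 416]
  L2: h(973,26)=(973*31+26)%997=279 h(416,416)=(416*31+416)%997=351 -> [279, 351]
  L3: h(279,351)=(279*31+351)%997=27 -> [27]
  root = 27 == target 27  ** MATCH **
Candidate C: set leaf[1] = 83 -> leaves = [5, 83, 65, 5, 13]
  L0: [5, 83, 65, 5, 13]
  L1: h(5,83)=(5*31+83)%997=238 h(65,5)=(65*31+5)%997=26 h(13,13)=(13*31+13)%997=416 -> [238, 26, 416]
  L2: h(238,26)=(238*31+26)%997=425 h(416,416)=(416*31+416)%997=351 -> [425, 351]
  L3: h(425,351)=(425*31+351)%997=565 -> [565]
  root = 565 != target 27
Candidate B produces the target root.

Answer: B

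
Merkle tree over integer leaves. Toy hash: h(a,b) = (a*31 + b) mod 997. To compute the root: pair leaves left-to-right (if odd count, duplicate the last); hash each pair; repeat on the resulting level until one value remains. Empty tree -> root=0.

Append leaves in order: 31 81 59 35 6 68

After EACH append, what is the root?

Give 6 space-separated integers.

Answer: 31 45 292 268 494 484

Derivation:
After append 31 (leaves=[31]):
  L0: [31]
  root=31
After append 81 (leaves=[31, 81]):
  L0: [31, 81]
  L1: h(31,81)=(31*31+81)%997=45 -> [45]
  root=45
After append 59 (leaves=[31, 81, 59]):
  L0: [31, 81, 59]
  L1: h(31,81)=(31*31+81)%997=45 h(59,59)=(59*31+59)%997=891 -> [45, 891]
  L2: h(45,891)=(45*31+891)%997=292 -> [292]
  root=292
After append 35 (leaves=[31, 81, 59, 35]):
  L0: [31, 81, 59, 35]
  L1: h(31,81)=(31*31+81)%997=45 h(59,35)=(59*31+35)%997=867 -> [45, 867]
  L2: h(45,867)=(45*31+867)%997=268 -> [268]
  root=268
After append 6 (leaves=[31, 81, 59, 35, 6]):
  L0: [31, 81, 59, 35, 6]
  L1: h(31,81)=(31*31+81)%997=45 h(59,35)=(59*31+35)%997=867 h(6,6)=(6*31+6)%997=192 -> [45, 867, 192]
  L2: h(45,867)=(45*31+867)%997=268 h(192,192)=(192*31+192)%997=162 -> [268, 162]
  L3: h(268,162)=(268*31+162)%997=494 -> [494]
  root=494
After append 68 (leaves=[31, 81, 59, 35, 6, 68]):
  L0: [31, 81, 59, 35, 6, 68]
  L1: h(31,81)=(31*31+81)%997=45 h(59,35)=(59*31+35)%997=867 h(6,68)=(6*31+68)%997=254 -> [45, 867, 254]
  L2: h(45,867)=(45*31+867)%997=268 h(254,254)=(254*31+254)%997=152 -> [268, 152]
  L3: h(268,152)=(268*31+152)%997=484 -> [484]
  root=484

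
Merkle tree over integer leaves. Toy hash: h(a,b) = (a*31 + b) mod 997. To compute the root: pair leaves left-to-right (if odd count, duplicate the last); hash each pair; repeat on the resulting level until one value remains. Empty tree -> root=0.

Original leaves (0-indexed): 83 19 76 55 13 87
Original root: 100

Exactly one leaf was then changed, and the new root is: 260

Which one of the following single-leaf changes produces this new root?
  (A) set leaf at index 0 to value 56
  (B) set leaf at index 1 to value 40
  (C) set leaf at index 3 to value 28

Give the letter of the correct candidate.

Original leaves: [83, 19, 76, 55, 13, 87]
Target new root: 260
Try each candidate change and compute the resulting root:
Candidate A: set leaf[0] = 56 -> leaves = [56, 19, 76, 55, 13, 87]
  L0: [56, 19, 76, 55, 13, 87]
  L1: h(56,19)=(56*31+19)%997=758 h(76,55)=(76*31+55)%997=417 h(13,87)=(13*31+87)%997=490 -> [758, 417, 490]
  L2: h(758,417)=(758*31+417)%997=984 h(490,490)=(490*31+490)%997=725 -> [984, 725]
  L3: h(984,725)=(984*31+725)%997=322 -> [322]
  root = 322 != target 260
Candidate B: set leaf[1] = 40 -> leaves = [83, 40, 76, 55, 13, 87]
  L0: [83, 40, 76, 55, 13, 87]
  L1: h(83,40)=(83*31+40)%997=619 h(76,55)=(76*31+55)%997=417 h(13,87)=(13*31+87)%997=490 -> [619, 417, 490]
  L2: h(619,417)=(619*31+417)%997=663 h(490,490)=(490*31+490)%997=725 -> [663, 725]
  L3: h(663,725)=(663*31+725)%997=341 -> [341]
  root = 341 != target 260
Candidate C: set leaf[3] = 28 -> leaves = [83, 19, 76, 28, 13, 87]
  L0: [83, 19, 76, 28, 13, 87]
  L1: h(83,19)=(83*31+19)%997=598 h(76,28)=(76*31+28)%997=390 h(13,87)=(13*31+87)%997=490 -> [598, 390, 490]
  L2: h(598,390)=(598*31+390)%997=982 h(490,490)=(490*31+490)%997=725 -> [982, 725]
  L3: h(982,725)=(982*31+725)%997=260 -> [260]
  root = 260 == target 260  ** MATCH **
Candidate C produces the target root.

Answer: C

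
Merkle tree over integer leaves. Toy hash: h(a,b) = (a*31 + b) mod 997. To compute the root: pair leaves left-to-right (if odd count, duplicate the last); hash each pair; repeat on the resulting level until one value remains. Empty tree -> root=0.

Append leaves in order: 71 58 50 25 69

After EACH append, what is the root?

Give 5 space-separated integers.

Answer: 71 265 842 817 271

Derivation:
After append 71 (leaves=[71]):
  L0: [71]
  root=71
After append 58 (leaves=[71, 58]):
  L0: [71, 58]
  L1: h(71,58)=(71*31+58)%997=265 -> [265]
  root=265
After append 50 (leaves=[71, 58, 50]):
  L0: [71, 58, 50]
  L1: h(71,58)=(71*31+58)%997=265 h(50,50)=(50*31+50)%997=603 -> [265, 603]
  L2: h(265,603)=(265*31+603)%997=842 -> [842]
  root=842
After append 25 (leaves=[71, 58, 50, 25]):
  L0: [71, 58, 50, 25]
  L1: h(71,58)=(71*31+58)%997=265 h(50,25)=(50*31+25)%997=578 -> [265, 578]
  L2: h(265,578)=(265*31+578)%997=817 -> [817]
  root=817
After append 69 (leaves=[71, 58, 50, 25, 69]):
  L0: [71, 58, 50, 25, 69]
  L1: h(71,58)=(71*31+58)%997=265 h(50,25)=(50*31+25)%997=578 h(69,69)=(69*31+69)%997=214 -> [265, 578, 214]
  L2: h(265,578)=(265*31+578)%997=817 h(214,214)=(214*31+214)%997=866 -> [817, 866]
  L3: h(817,866)=(817*31+866)%997=271 -> [271]
  root=271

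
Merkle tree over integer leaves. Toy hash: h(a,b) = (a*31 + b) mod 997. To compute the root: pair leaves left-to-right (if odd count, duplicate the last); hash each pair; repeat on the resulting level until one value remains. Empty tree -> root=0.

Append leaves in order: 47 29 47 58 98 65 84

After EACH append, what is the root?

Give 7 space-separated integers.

Answer: 47 489 711 722 103 44 626

Derivation:
After append 47 (leaves=[47]):
  L0: [47]
  root=47
After append 29 (leaves=[47, 29]):
  L0: [47, 29]
  L1: h(47,29)=(47*31+29)%997=489 -> [489]
  root=489
After append 47 (leaves=[47, 29, 47]):
  L0: [47, 29, 47]
  L1: h(47,29)=(47*31+29)%997=489 h(47,47)=(47*31+47)%997=507 -> [489, 507]
  L2: h(489,507)=(489*31+507)%997=711 -> [711]
  root=711
After append 58 (leaves=[47, 29, 47, 58]):
  L0: [47, 29, 47, 58]
  L1: h(47,29)=(47*31+29)%997=489 h(47,58)=(47*31+58)%997=518 -> [489, 518]
  L2: h(489,518)=(489*31+518)%997=722 -> [722]
  root=722
After append 98 (leaves=[47, 29, 47, 58, 98]):
  L0: [47, 29, 47, 58, 98]
  L1: h(47,29)=(47*31+29)%997=489 h(47,58)=(47*31+58)%997=518 h(98,98)=(98*31+98)%997=145 -> [489, 518, 145]
  L2: h(489,518)=(489*31+518)%997=722 h(145,145)=(145*31+145)%997=652 -> [722, 652]
  L3: h(722,652)=(722*31+652)%997=103 -> [103]
  root=103
After append 65 (leaves=[47, 29, 47, 58, 98, 65]):
  L0: [47, 29, 47, 58, 98, 65]
  L1: h(47,29)=(47*31+29)%997=489 h(47,58)=(47*31+58)%997=518 h(98,65)=(98*31+65)%997=112 -> [489, 518, 112]
  L2: h(489,518)=(489*31+518)%997=722 h(112,112)=(112*31+112)%997=593 -> [722, 593]
  L3: h(722,593)=(722*31+593)%997=44 -> [44]
  root=44
After append 84 (leaves=[47, 29, 47, 58, 98, 65, 84]):
  L0: [47, 29, 47, 58, 98, 65, 84]
  L1: h(47,29)=(47*31+29)%997=489 h(47,58)=(47*31+58)%997=518 h(98,65)=(98*31+65)%997=112 h(84,84)=(84*31+84)%997=694 -> [489, 518, 112, 694]
  L2: h(489,518)=(489*31+518)%997=722 h(112,694)=(112*31+694)%997=178 -> [722, 178]
  L3: h(722,178)=(722*31+178)%997=626 -> [626]
  root=626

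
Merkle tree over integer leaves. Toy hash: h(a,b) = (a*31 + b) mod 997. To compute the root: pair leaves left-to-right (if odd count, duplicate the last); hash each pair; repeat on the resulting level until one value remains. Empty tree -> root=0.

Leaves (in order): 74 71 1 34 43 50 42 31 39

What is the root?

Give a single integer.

Answer: 676

Derivation:
L0: [74, 71, 1, 34, 43, 50, 42, 31, 39]
L1: h(74,71)=(74*31+71)%997=371 h(1,34)=(1*31+34)%997=65 h(43,50)=(43*31+50)%997=386 h(42,31)=(42*31+31)%997=336 h(39,39)=(39*31+39)%997=251 -> [371, 65, 386, 336, 251]
L2: h(371,65)=(371*31+65)%997=599 h(386,336)=(386*31+336)%997=338 h(251,251)=(251*31+251)%997=56 -> [599, 338, 56]
L3: h(599,338)=(599*31+338)%997=961 h(56,56)=(56*31+56)%997=795 -> [961, 795]
L4: h(961,795)=(961*31+795)%997=676 -> [676]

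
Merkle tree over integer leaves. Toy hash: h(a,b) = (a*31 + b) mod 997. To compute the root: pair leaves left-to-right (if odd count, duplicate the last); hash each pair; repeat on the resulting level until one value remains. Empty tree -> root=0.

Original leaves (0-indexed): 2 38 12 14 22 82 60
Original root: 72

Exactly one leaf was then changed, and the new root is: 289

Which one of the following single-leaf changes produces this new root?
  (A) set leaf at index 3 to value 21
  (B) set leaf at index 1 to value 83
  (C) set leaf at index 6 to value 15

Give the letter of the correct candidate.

Original leaves: [2, 38, 12, 14, 22, 82, 60]
Target new root: 289
Try each candidate change and compute the resulting root:
Candidate A: set leaf[3] = 21 -> leaves = [2, 38, 12, 21, 22, 82, 60]
  L0: [2, 38, 12, 21, 22, 82, 60]
  L1: h(2,38)=(2*31+38)%997=100 h(12,21)=(12*31+21)%997=393 h(22,82)=(22*31+82)%997=764 h(60,60)=(60*31+60)%997=923 -> [100, 393, 764, 923]
  L2: h(100,393)=(100*31+393)%997=502 h(764,923)=(764*31+923)%997=679 -> [502, 679]
  L3: h(502,679)=(502*31+679)%997=289 -> [289]
  root = 289 == target 289  ** MATCH **
Candidate B: set leaf[1] = 83 -> leaves = [2, 83, 12, 14, 22, 82, 60]
  L0: [2, 83, 12, 14, 22, 82, 60]
  L1: h(2,83)=(2*31+83)%997=145 h(12,14)=(12*31+14)%997=386 h(22,82)=(22*31+82)%997=764 h(60,60)=(60*31+60)%997=923 -> [145, 386, 764, 923]
  L2: h(145,386)=(145*31+386)%997=893 h(764,923)=(764*31+923)%997=679 -> [893, 679]
  L3: h(893,679)=(893*31+679)%997=446 -> [446]
  root = 446 != target 289
Candidate C: set leaf[6] = 15 -> leaves = [2, 38, 12, 14, 22, 82, 15]
  L0: [2, 38, 12, 14, 22, 82, 15]
  L1: h(2,38)=(2*31+38)%997=100 h(12,14)=(12*31+14)%997=386 h(22,82)=(22*31+82)%997=764 h(15,15)=(15*31+15)%997=480 -> [100, 386, 764, 480]
  L2: h(100,386)=(100*31+386)%997=495 h(764,480)=(764*31+480)%997=236 -> [495, 236]
  L3: h(495,236)=(495*31+236)%997=626 -> [626]
  root = 626 != target 289
Candidate A produces the target root.

Answer: A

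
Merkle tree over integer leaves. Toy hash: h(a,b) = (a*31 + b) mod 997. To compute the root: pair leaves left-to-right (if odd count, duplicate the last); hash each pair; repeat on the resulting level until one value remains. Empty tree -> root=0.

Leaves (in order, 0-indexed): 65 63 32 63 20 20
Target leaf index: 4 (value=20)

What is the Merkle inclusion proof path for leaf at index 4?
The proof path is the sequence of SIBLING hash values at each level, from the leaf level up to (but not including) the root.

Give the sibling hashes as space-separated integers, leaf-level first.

L0 (leaves): [65, 63, 32, 63, 20, 20], target index=4
L1: h(65,63)=(65*31+63)%997=84 [pair 0] h(32,63)=(32*31+63)%997=58 [pair 1] h(20,20)=(20*31+20)%997=640 [pair 2] -> [84, 58, 640]
  Sibling for proof at L0: 20
L2: h(84,58)=(84*31+58)%997=668 [pair 0] h(640,640)=(640*31+640)%997=540 [pair 1] -> [668, 540]
  Sibling for proof at L1: 640
L3: h(668,540)=(668*31+540)%997=311 [pair 0] -> [311]
  Sibling for proof at L2: 668
Root: 311
Proof path (sibling hashes from leaf to root): [20, 640, 668]

Answer: 20 640 668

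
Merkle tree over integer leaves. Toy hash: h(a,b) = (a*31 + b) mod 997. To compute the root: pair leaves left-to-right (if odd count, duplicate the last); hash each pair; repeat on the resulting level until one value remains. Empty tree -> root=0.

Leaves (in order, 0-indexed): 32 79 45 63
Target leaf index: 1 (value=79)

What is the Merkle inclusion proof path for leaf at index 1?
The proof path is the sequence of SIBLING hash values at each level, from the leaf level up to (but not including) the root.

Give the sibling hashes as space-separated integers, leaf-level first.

L0 (leaves): [32, 79, 45, 63], target index=1
L1: h(32,79)=(32*31+79)%997=74 [pair 0] h(45,63)=(45*31+63)%997=461 [pair 1] -> [74, 461]
  Sibling for proof at L0: 32
L2: h(74,461)=(74*31+461)%997=761 [pair 0] -> [761]
  Sibling for proof at L1: 461
Root: 761
Proof path (sibling hashes from leaf to root): [32, 461]

Answer: 32 461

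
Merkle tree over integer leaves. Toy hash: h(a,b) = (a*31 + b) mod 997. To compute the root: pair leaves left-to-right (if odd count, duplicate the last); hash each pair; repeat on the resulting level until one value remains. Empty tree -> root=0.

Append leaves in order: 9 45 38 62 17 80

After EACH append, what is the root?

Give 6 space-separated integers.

After append 9 (leaves=[9]):
  L0: [9]
  root=9
After append 45 (leaves=[9, 45]):
  L0: [9, 45]
  L1: h(9,45)=(9*31+45)%997=324 -> [324]
  root=324
After append 38 (leaves=[9, 45, 38]):
  L0: [9, 45, 38]
  L1: h(9,45)=(9*31+45)%997=324 h(38,38)=(38*31+38)%997=219 -> [324, 219]
  L2: h(324,219)=(324*31+219)%997=293 -> [293]
  root=293
After append 62 (leaves=[9, 45, 38, 62]):
  L0: [9, 45, 38, 62]
  L1: h(9,45)=(9*31+45)%997=324 h(38,62)=(38*31+62)%997=243 -> [324, 243]
  L2: h(324,243)=(324*31+243)%997=317 -> [317]
  root=317
After append 17 (leaves=[9, 45, 38, 62, 17]):
  L0: [9, 45, 38, 62, 17]
  L1: h(9,45)=(9*31+45)%997=324 h(38,62)=(38*31+62)%997=243 h(17,17)=(17*31+17)%997=544 -> [324, 243, 544]
  L2: h(324,243)=(324*31+243)%997=317 h(544,544)=(544*31+544)%997=459 -> [317, 459]
  L3: h(317,459)=(317*31+459)%997=316 -> [316]
  root=316
After append 80 (leaves=[9, 45, 38, 62, 17, 80]):
  L0: [9, 45, 38, 62, 17, 80]
  L1: h(9,45)=(9*31+45)%997=324 h(38,62)=(38*31+62)%997=243 h(17,80)=(17*31+80)%997=607 -> [324, 243, 607]
  L2: h(324,243)=(324*31+243)%997=317 h(607,607)=(607*31+607)%997=481 -> [317, 481]
  L3: h(317,481)=(317*31+481)%997=338 -> [338]
  root=338

Answer: 9 324 293 317 316 338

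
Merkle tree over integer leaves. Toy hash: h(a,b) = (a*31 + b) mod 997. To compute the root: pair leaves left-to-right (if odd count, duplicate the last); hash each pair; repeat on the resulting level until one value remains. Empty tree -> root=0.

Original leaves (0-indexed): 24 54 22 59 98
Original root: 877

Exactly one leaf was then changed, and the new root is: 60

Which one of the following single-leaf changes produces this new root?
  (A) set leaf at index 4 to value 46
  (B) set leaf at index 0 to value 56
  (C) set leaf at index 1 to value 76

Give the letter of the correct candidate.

Answer: B

Derivation:
Original leaves: [24, 54, 22, 59, 98]
Target new root: 60
Try each candidate change and compute the resulting root:
Candidate A: set leaf[4] = 46 -> leaves = [24, 54, 22, 59, 46]
  L0: [24, 54, 22, 59, 46]
  L1: h(24,54)=(24*31+54)%997=798 h(22,59)=(22*31+59)%997=741 h(46,46)=(46*31+46)%997=475 -> [798, 741, 475]
  L2: h(798,741)=(798*31+741)%997=554 h(475,475)=(475*31+475)%997=245 -> [554, 245]
  L3: h(554,245)=(554*31+245)%997=470 -> [470]
  root = 470 != target 60
Candidate B: set leaf[0] = 56 -> leaves = [56, 54, 22, 59, 98]
  L0: [56, 54, 22, 59, 98]
  L1: h(56,54)=(56*31+54)%997=793 h(22,59)=(22*31+59)%997=741 h(98,98)=(98*31+98)%997=145 -> [793, 741, 145]
  L2: h(793,741)=(793*31+741)%997=399 h(145,145)=(145*31+145)%997=652 -> [399, 652]
  L3: h(399,652)=(399*31+652)%997=60 -> [60]
  root = 60 == target 60  ** MATCH **
Candidate C: set leaf[1] = 76 -> leaves = [24, 76, 22, 59, 98]
  L0: [24, 76, 22, 59, 98]
  L1: h(24,76)=(24*31+76)%997=820 h(22,59)=(22*31+59)%997=741 h(98,98)=(98*31+98)%997=145 -> [820, 741, 145]
  L2: h(820,741)=(820*31+741)%997=239 h(145,145)=(145*31+145)%997=652 -> [239, 652]
  L3: h(239,652)=(239*31+652)%997=85 -> [85]
  root = 85 != target 60
Candidate B produces the target root.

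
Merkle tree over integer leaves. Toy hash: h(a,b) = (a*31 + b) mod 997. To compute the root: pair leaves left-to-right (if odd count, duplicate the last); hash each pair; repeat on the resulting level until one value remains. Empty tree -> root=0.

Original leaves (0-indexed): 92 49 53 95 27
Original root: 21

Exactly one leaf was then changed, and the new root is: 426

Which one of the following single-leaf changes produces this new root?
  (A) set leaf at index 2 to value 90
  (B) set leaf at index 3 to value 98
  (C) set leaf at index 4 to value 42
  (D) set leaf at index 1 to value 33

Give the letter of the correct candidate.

Original leaves: [92, 49, 53, 95, 27]
Target new root: 426
Try each candidate change and compute the resulting root:
Candidate A: set leaf[2] = 90 -> leaves = [92, 49, 90, 95, 27]
  L0: [92, 49, 90, 95, 27]
  L1: h(92,49)=(92*31+49)%997=907 h(90,95)=(90*31+95)%997=891 h(27,27)=(27*31+27)%997=864 -> [907, 891, 864]
  L2: h(907,891)=(907*31+891)%997=95 h(864,864)=(864*31+864)%997=729 -> [95, 729]
  L3: h(95,729)=(95*31+729)%997=683 -> [683]
  root = 683 != target 426
Candidate B: set leaf[3] = 98 -> leaves = [92, 49, 53, 98, 27]
  L0: [92, 49, 53, 98, 27]
  L1: h(92,49)=(92*31+49)%997=907 h(53,98)=(53*31+98)%997=744 h(27,27)=(27*31+27)%997=864 -> [907, 744, 864]
  L2: h(907,744)=(907*31+744)%997=945 h(864,864)=(864*31+864)%997=729 -> [945, 729]
  L3: h(945,729)=(945*31+729)%997=114 -> [114]
  root = 114 != target 426
Candidate C: set leaf[4] = 42 -> leaves = [92, 49, 53, 95, 42]
  L0: [92, 49, 53, 95, 42]
  L1: h(92,49)=(92*31+49)%997=907 h(53,95)=(53*31+95)%997=741 h(42,42)=(42*31+42)%997=347 -> [907, 741, 347]
  L2: h(907,741)=(907*31+741)%997=942 h(347,347)=(347*31+347)%997=137 -> [942, 137]
  L3: h(942,137)=(942*31+137)%997=426 -> [426]
  root = 426 == target 426  ** MATCH **
Candidate D: set leaf[1] = 33 -> leaves = [92, 33, 53, 95, 27]
  L0: [92, 33, 53, 95, 27]
  L1: h(92,33)=(92*31+33)%997=891 h(53,95)=(53*31+95)%997=741 h(27,27)=(27*31+27)%997=864 -> [891, 741, 864]
  L2: h(891,741)=(891*31+741)%997=446 h(864,864)=(864*31+864)%997=729 -> [446, 729]
  L3: h(446,729)=(446*31+729)%997=597 -> [597]
  root = 597 != target 426
Candidate C produces the target root.

Answer: C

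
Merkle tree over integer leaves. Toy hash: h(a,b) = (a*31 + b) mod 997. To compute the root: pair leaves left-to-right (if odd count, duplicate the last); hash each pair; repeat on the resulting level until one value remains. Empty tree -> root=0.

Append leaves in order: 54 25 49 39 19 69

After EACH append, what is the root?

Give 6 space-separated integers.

After append 54 (leaves=[54]):
  L0: [54]
  root=54
After append 25 (leaves=[54, 25]):
  L0: [54, 25]
  L1: h(54,25)=(54*31+25)%997=702 -> [702]
  root=702
After append 49 (leaves=[54, 25, 49]):
  L0: [54, 25, 49]
  L1: h(54,25)=(54*31+25)%997=702 h(49,49)=(49*31+49)%997=571 -> [702, 571]
  L2: h(702,571)=(702*31+571)%997=399 -> [399]
  root=399
After append 39 (leaves=[54, 25, 49, 39]):
  L0: [54, 25, 49, 39]
  L1: h(54,25)=(54*31+25)%997=702 h(49,39)=(49*31+39)%997=561 -> [702, 561]
  L2: h(702,561)=(702*31+561)%997=389 -> [389]
  root=389
After append 19 (leaves=[54, 25, 49, 39, 19]):
  L0: [54, 25, 49, 39, 19]
  L1: h(54,25)=(54*31+25)%997=702 h(49,39)=(49*31+39)%997=561 h(19,19)=(19*31+19)%997=608 -> [702, 561, 608]
  L2: h(702,561)=(702*31+561)%997=389 h(608,608)=(608*31+608)%997=513 -> [389, 513]
  L3: h(389,513)=(389*31+513)%997=608 -> [608]
  root=608
After append 69 (leaves=[54, 25, 49, 39, 19, 69]):
  L0: [54, 25, 49, 39, 19, 69]
  L1: h(54,25)=(54*31+25)%997=702 h(49,39)=(49*31+39)%997=561 h(19,69)=(19*31+69)%997=658 -> [702, 561, 658]
  L2: h(702,561)=(702*31+561)%997=389 h(658,658)=(658*31+658)%997=119 -> [389, 119]
  L3: h(389,119)=(389*31+119)%997=214 -> [214]
  root=214

Answer: 54 702 399 389 608 214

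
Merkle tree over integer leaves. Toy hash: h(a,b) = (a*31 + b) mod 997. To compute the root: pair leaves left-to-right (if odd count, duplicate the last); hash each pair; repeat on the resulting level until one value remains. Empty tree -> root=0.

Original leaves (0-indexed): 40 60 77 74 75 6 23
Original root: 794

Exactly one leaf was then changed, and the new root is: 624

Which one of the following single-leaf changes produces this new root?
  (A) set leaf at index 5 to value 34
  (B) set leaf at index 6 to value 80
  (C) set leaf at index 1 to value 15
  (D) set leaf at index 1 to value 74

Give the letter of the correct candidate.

Original leaves: [40, 60, 77, 74, 75, 6, 23]
Target new root: 624
Try each candidate change and compute the resulting root:
Candidate A: set leaf[5] = 34 -> leaves = [40, 60, 77, 74, 75, 34, 23]
  L0: [40, 60, 77, 74, 75, 34, 23]
  L1: h(40,60)=(40*31+60)%997=303 h(77,74)=(77*31+74)%997=467 h(75,34)=(75*31+34)%997=365 h(23,23)=(23*31+23)%997=736 -> [303, 467, 365, 736]
  L2: h(303,467)=(303*31+467)%997=887 h(365,736)=(365*31+736)%997=87 -> [887, 87]
  L3: h(887,87)=(887*31+87)%997=665 -> [665]
  root = 665 != target 624
Candidate B: set leaf[6] = 80 -> leaves = [40, 60, 77, 74, 75, 6, 80]
  L0: [40, 60, 77, 74, 75, 6, 80]
  L1: h(40,60)=(40*31+60)%997=303 h(77,74)=(77*31+74)%997=467 h(75,6)=(75*31+6)%997=337 h(80,80)=(80*31+80)%997=566 -> [303, 467, 337, 566]
  L2: h(303,467)=(303*31+467)%997=887 h(337,566)=(337*31+566)%997=46 -> [887, 46]
  L3: h(887,46)=(887*31+46)%997=624 -> [624]
  root = 624 == target 624  ** MATCH **
Candidate C: set leaf[1] = 15 -> leaves = [40, 15, 77, 74, 75, 6, 23]
  L0: [40, 15, 77, 74, 75, 6, 23]
  L1: h(40,15)=(40*31+15)%997=258 h(77,74)=(77*31+74)%997=467 h(75,6)=(75*31+6)%997=337 h(23,23)=(23*31+23)%997=736 -> [258, 467, 337, 736]
  L2: h(258,467)=(258*31+467)%997=489 h(337,736)=(337*31+736)%997=216 -> [489, 216]
  L3: h(489,216)=(489*31+216)%997=420 -> [420]
  root = 420 != target 624
Candidate D: set leaf[1] = 74 -> leaves = [40, 74, 77, 74, 75, 6, 23]
  L0: [40, 74, 77, 74, 75, 6, 23]
  L1: h(40,74)=(40*31+74)%997=317 h(77,74)=(77*31+74)%997=467 h(75,6)=(75*31+6)%997=337 h(23,23)=(23*31+23)%997=736 -> [317, 467, 337, 736]
  L2: h(317,467)=(317*31+467)%997=324 h(337,736)=(337*31+736)%997=216 -> [324, 216]
  L3: h(324,216)=(324*31+216)%997=290 -> [290]
  root = 290 != target 624
Candidate B produces the target root.

Answer: B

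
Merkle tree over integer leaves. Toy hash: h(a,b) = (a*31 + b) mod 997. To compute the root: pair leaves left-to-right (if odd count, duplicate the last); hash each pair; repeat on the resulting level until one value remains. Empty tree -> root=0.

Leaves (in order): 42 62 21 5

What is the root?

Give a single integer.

Answer: 69

Derivation:
L0: [42, 62, 21, 5]
L1: h(42,62)=(42*31+62)%997=367 h(21,5)=(21*31+5)%997=656 -> [367, 656]
L2: h(367,656)=(367*31+656)%997=69 -> [69]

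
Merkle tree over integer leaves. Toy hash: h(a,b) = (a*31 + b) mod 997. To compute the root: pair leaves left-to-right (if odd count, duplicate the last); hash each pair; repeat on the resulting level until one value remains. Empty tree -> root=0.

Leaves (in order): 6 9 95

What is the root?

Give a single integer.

Answer: 112

Derivation:
L0: [6, 9, 95]
L1: h(6,9)=(6*31+9)%997=195 h(95,95)=(95*31+95)%997=49 -> [195, 49]
L2: h(195,49)=(195*31+49)%997=112 -> [112]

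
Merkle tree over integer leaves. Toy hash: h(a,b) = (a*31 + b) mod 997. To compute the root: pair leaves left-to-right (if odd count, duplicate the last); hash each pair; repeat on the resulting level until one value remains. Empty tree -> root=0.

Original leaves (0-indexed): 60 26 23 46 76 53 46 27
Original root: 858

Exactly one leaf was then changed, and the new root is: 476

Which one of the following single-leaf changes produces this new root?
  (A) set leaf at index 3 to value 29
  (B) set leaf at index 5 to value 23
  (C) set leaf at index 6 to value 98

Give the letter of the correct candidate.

Answer: C

Derivation:
Original leaves: [60, 26, 23, 46, 76, 53, 46, 27]
Target new root: 476
Try each candidate change and compute the resulting root:
Candidate A: set leaf[3] = 29 -> leaves = [60, 26, 23, 29, 76, 53, 46, 27]
  L0: [60, 26, 23, 29, 76, 53, 46, 27]
  L1: h(60,26)=(60*31+26)%997=889 h(23,29)=(23*31+29)%997=742 h(76,53)=(76*31+53)%997=415 h(46,27)=(46*31+27)%997=456 -> [889, 742, 415, 456]
  L2: h(889,742)=(889*31+742)%997=385 h(415,456)=(415*31+456)%997=360 -> [385, 360]
  L3: h(385,360)=(385*31+360)%997=331 -> [331]
  root = 331 != target 476
Candidate B: set leaf[5] = 23 -> leaves = [60, 26, 23, 46, 76, 23, 46, 27]
  L0: [60, 26, 23, 46, 76, 23, 46, 27]
  L1: h(60,26)=(60*31+26)%997=889 h(23,46)=(23*31+46)%997=759 h(76,23)=(76*31+23)%997=385 h(46,27)=(46*31+27)%997=456 -> [889, 759, 385, 456]
  L2: h(889,759)=(889*31+759)%997=402 h(385,456)=(385*31+456)%997=427 -> [402, 427]
  L3: h(402,427)=(402*31+427)%997=925 -> [925]
  root = 925 != target 476
Candidate C: set leaf[6] = 98 -> leaves = [60, 26, 23, 46, 76, 53, 98, 27]
  L0: [60, 26, 23, 46, 76, 53, 98, 27]
  L1: h(60,26)=(60*31+26)%997=889 h(23,46)=(23*31+46)%997=759 h(76,53)=(76*31+53)%997=415 h(98,27)=(98*31+27)%997=74 -> [889, 759, 415, 74]
  L2: h(889,759)=(889*31+759)%997=402 h(415,74)=(415*31+74)%997=975 -> [402, 975]
  L3: h(402,975)=(402*31+975)%997=476 -> [476]
  root = 476 == target 476  ** MATCH **
Candidate C produces the target root.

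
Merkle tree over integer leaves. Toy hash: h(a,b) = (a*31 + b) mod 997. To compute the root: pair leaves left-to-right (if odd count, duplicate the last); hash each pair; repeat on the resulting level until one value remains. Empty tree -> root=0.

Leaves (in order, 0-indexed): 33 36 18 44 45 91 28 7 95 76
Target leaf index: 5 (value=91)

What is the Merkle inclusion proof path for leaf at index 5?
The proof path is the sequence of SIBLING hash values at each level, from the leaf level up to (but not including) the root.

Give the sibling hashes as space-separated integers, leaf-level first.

Answer: 45 875 530 810

Derivation:
L0 (leaves): [33, 36, 18, 44, 45, 91, 28, 7, 95, 76], target index=5
L1: h(33,36)=(33*31+36)%997=62 [pair 0] h(18,44)=(18*31+44)%997=602 [pair 1] h(45,91)=(45*31+91)%997=489 [pair 2] h(28,7)=(28*31+7)%997=875 [pair 3] h(95,76)=(95*31+76)%997=30 [pair 4] -> [62, 602, 489, 875, 30]
  Sibling for proof at L0: 45
L2: h(62,602)=(62*31+602)%997=530 [pair 0] h(489,875)=(489*31+875)%997=82 [pair 1] h(30,30)=(30*31+30)%997=960 [pair 2] -> [530, 82, 960]
  Sibling for proof at L1: 875
L3: h(530,82)=(530*31+82)%997=560 [pair 0] h(960,960)=(960*31+960)%997=810 [pair 1] -> [560, 810]
  Sibling for proof at L2: 530
L4: h(560,810)=(560*31+810)%997=224 [pair 0] -> [224]
  Sibling for proof at L3: 810
Root: 224
Proof path (sibling hashes from leaf to root): [45, 875, 530, 810]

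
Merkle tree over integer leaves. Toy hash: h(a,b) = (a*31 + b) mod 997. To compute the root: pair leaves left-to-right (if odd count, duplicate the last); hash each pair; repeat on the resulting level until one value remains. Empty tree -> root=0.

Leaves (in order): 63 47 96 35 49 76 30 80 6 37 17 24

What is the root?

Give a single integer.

L0: [63, 47, 96, 35, 49, 76, 30, 80, 6, 37, 17, 24]
L1: h(63,47)=(63*31+47)%997=6 h(96,35)=(96*31+35)%997=20 h(49,76)=(49*31+76)%997=598 h(30,80)=(30*31+80)%997=13 h(6,37)=(6*31+37)%997=223 h(17,24)=(17*31+24)%997=551 -> [6, 20, 598, 13, 223, 551]
L2: h(6,20)=(6*31+20)%997=206 h(598,13)=(598*31+13)%997=605 h(223,551)=(223*31+551)%997=485 -> [206, 605, 485]
L3: h(206,605)=(206*31+605)%997=12 h(485,485)=(485*31+485)%997=565 -> [12, 565]
L4: h(12,565)=(12*31+565)%997=937 -> [937]

Answer: 937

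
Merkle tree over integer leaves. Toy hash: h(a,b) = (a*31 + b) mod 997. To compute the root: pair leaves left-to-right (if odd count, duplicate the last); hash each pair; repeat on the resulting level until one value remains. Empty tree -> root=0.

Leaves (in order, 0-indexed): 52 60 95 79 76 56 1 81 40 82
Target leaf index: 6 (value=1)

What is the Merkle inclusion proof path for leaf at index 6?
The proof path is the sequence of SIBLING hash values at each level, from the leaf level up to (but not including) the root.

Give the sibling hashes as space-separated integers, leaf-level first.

Answer: 81 418 21 799

Derivation:
L0 (leaves): [52, 60, 95, 79, 76, 56, 1, 81, 40, 82], target index=6
L1: h(52,60)=(52*31+60)%997=675 [pair 0] h(95,79)=(95*31+79)%997=33 [pair 1] h(76,56)=(76*31+56)%997=418 [pair 2] h(1,81)=(1*31+81)%997=112 [pair 3] h(40,82)=(40*31+82)%997=325 [pair 4] -> [675, 33, 418, 112, 325]
  Sibling for proof at L0: 81
L2: h(675,33)=(675*31+33)%997=21 [pair 0] h(418,112)=(418*31+112)%997=109 [pair 1] h(325,325)=(325*31+325)%997=430 [pair 2] -> [21, 109, 430]
  Sibling for proof at L1: 418
L3: h(21,109)=(21*31+109)%997=760 [pair 0] h(430,430)=(430*31+430)%997=799 [pair 1] -> [760, 799]
  Sibling for proof at L2: 21
L4: h(760,799)=(760*31+799)%997=431 [pair 0] -> [431]
  Sibling for proof at L3: 799
Root: 431
Proof path (sibling hashes from leaf to root): [81, 418, 21, 799]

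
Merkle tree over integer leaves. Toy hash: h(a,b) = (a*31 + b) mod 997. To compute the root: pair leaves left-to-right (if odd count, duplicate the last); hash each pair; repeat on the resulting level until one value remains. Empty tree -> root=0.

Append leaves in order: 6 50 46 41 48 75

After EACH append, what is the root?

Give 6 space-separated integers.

After append 6 (leaves=[6]):
  L0: [6]
  root=6
After append 50 (leaves=[6, 50]):
  L0: [6, 50]
  L1: h(6,50)=(6*31+50)%997=236 -> [236]
  root=236
After append 46 (leaves=[6, 50, 46]):
  L0: [6, 50, 46]
  L1: h(6,50)=(6*31+50)%997=236 h(46,46)=(46*31+46)%997=475 -> [236, 475]
  L2: h(236,475)=(236*31+475)%997=812 -> [812]
  root=812
After append 41 (leaves=[6, 50, 46, 41]):
  L0: [6, 50, 46, 41]
  L1: h(6,50)=(6*31+50)%997=236 h(46,41)=(46*31+41)%997=470 -> [236, 470]
  L2: h(236,470)=(236*31+470)%997=807 -> [807]
  root=807
After append 48 (leaves=[6, 50, 46, 41, 48]):
  L0: [6, 50, 46, 41, 48]
  L1: h(6,50)=(6*31+50)%997=236 h(46,41)=(46*31+41)%997=470 h(48,48)=(48*31+48)%997=539 -> [236, 470, 539]
  L2: h(236,470)=(236*31+470)%997=807 h(539,539)=(539*31+539)%997=299 -> [807, 299]
  L3: h(807,299)=(807*31+299)%997=391 -> [391]
  root=391
After append 75 (leaves=[6, 50, 46, 41, 48, 75]):
  L0: [6, 50, 46, 41, 48, 75]
  L1: h(6,50)=(6*31+50)%997=236 h(46,41)=(46*31+41)%997=470 h(48,75)=(48*31+75)%997=566 -> [236, 470, 566]
  L2: h(236,470)=(236*31+470)%997=807 h(566,566)=(566*31+566)%997=166 -> [807, 166]
  L3: h(807,166)=(807*31+166)%997=258 -> [258]
  root=258

Answer: 6 236 812 807 391 258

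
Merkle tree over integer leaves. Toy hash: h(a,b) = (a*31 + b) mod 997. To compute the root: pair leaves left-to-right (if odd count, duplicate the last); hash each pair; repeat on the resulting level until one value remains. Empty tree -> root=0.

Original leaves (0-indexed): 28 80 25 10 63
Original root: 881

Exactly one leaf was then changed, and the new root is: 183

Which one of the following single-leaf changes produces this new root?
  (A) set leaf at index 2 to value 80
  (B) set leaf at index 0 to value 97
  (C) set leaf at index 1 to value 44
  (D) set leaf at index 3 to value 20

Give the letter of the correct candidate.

Answer: C

Derivation:
Original leaves: [28, 80, 25, 10, 63]
Target new root: 183
Try each candidate change and compute the resulting root:
Candidate A: set leaf[2] = 80 -> leaves = [28, 80, 80, 10, 63]
  L0: [28, 80, 80, 10, 63]
  L1: h(28,80)=(28*31+80)%997=948 h(80,10)=(80*31+10)%997=496 h(63,63)=(63*31+63)%997=22 -> [948, 496, 22]
  L2: h(948,496)=(948*31+496)%997=971 h(22,22)=(22*31+22)%997=704 -> [971, 704]
  L3: h(971,704)=(971*31+704)%997=895 -> [895]
  root = 895 != target 183
Candidate B: set leaf[0] = 97 -> leaves = [97, 80, 25, 10, 63]
  L0: [97, 80, 25, 10, 63]
  L1: h(97,80)=(97*31+80)%997=96 h(25,10)=(25*31+10)%997=785 h(63,63)=(63*31+63)%997=22 -> [96, 785, 22]
  L2: h(96,785)=(96*31+785)%997=770 h(22,22)=(22*31+22)%997=704 -> [770, 704]
  L3: h(770,704)=(770*31+704)%997=646 -> [646]
  root = 646 != target 183
Candidate C: set leaf[1] = 44 -> leaves = [28, 44, 25, 10, 63]
  L0: [28, 44, 25, 10, 63]
  L1: h(28,44)=(28*31+44)%997=912 h(25,10)=(25*31+10)%997=785 h(63,63)=(63*31+63)%997=22 -> [912, 785, 22]
  L2: h(912,785)=(912*31+785)%997=144 h(22,22)=(22*31+22)%997=704 -> [144, 704]
  L3: h(144,704)=(144*31+704)%997=183 -> [183]
  root = 183 == target 183  ** MATCH **
Candidate D: set leaf[3] = 20 -> leaves = [28, 80, 25, 20, 63]
  L0: [28, 80, 25, 20, 63]
  L1: h(28,80)=(28*31+80)%997=948 h(25,20)=(25*31+20)%997=795 h(63,63)=(63*31+63)%997=22 -> [948, 795, 22]
  L2: h(948,795)=(948*31+795)%997=273 h(22,22)=(22*31+22)%997=704 -> [273, 704]
  L3: h(273,704)=(273*31+704)%997=194 -> [194]
  root = 194 != target 183
Candidate C produces the target root.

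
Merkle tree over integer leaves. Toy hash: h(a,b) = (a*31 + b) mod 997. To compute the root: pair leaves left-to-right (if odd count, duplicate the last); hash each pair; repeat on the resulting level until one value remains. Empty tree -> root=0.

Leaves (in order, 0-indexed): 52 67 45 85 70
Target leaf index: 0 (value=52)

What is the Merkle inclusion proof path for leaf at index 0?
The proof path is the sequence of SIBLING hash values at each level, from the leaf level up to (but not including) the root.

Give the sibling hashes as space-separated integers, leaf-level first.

L0 (leaves): [52, 67, 45, 85, 70], target index=0
L1: h(52,67)=(52*31+67)%997=682 [pair 0] h(45,85)=(45*31+85)%997=483 [pair 1] h(70,70)=(70*31+70)%997=246 [pair 2] -> [682, 483, 246]
  Sibling for proof at L0: 67
L2: h(682,483)=(682*31+483)%997=688 [pair 0] h(246,246)=(246*31+246)%997=893 [pair 1] -> [688, 893]
  Sibling for proof at L1: 483
L3: h(688,893)=(688*31+893)%997=287 [pair 0] -> [287]
  Sibling for proof at L2: 893
Root: 287
Proof path (sibling hashes from leaf to root): [67, 483, 893]

Answer: 67 483 893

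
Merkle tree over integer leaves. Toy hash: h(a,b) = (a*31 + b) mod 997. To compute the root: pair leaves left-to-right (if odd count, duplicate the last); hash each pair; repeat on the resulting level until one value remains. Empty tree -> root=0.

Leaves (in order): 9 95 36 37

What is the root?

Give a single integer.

L0: [9, 95, 36, 37]
L1: h(9,95)=(9*31+95)%997=374 h(36,37)=(36*31+37)%997=156 -> [374, 156]
L2: h(374,156)=(374*31+156)%997=783 -> [783]

Answer: 783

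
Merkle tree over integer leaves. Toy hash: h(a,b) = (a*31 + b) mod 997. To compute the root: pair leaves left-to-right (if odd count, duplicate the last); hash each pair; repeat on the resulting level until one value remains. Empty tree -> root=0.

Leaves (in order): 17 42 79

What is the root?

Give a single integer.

Answer: 227

Derivation:
L0: [17, 42, 79]
L1: h(17,42)=(17*31+42)%997=569 h(79,79)=(79*31+79)%997=534 -> [569, 534]
L2: h(569,534)=(569*31+534)%997=227 -> [227]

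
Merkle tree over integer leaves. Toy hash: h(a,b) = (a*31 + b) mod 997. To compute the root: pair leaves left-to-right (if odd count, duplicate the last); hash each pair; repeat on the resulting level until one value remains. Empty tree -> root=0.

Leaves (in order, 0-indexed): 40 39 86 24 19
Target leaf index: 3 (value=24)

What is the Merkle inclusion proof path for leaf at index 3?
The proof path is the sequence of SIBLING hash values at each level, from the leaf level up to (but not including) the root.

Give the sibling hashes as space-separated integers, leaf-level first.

Answer: 86 282 513

Derivation:
L0 (leaves): [40, 39, 86, 24, 19], target index=3
L1: h(40,39)=(40*31+39)%997=282 [pair 0] h(86,24)=(86*31+24)%997=696 [pair 1] h(19,19)=(19*31+19)%997=608 [pair 2] -> [282, 696, 608]
  Sibling for proof at L0: 86
L2: h(282,696)=(282*31+696)%997=465 [pair 0] h(608,608)=(608*31+608)%997=513 [pair 1] -> [465, 513]
  Sibling for proof at L1: 282
L3: h(465,513)=(465*31+513)%997=970 [pair 0] -> [970]
  Sibling for proof at L2: 513
Root: 970
Proof path (sibling hashes from leaf to root): [86, 282, 513]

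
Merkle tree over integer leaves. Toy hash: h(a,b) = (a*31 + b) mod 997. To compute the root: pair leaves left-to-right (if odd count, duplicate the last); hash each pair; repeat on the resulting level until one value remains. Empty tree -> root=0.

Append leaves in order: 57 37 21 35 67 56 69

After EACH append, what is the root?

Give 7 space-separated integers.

After append 57 (leaves=[57]):
  L0: [57]
  root=57
After append 37 (leaves=[57, 37]):
  L0: [57, 37]
  L1: h(57,37)=(57*31+37)%997=807 -> [807]
  root=807
After append 21 (leaves=[57, 37, 21]):
  L0: [57, 37, 21]
  L1: h(57,37)=(57*31+37)%997=807 h(21,21)=(21*31+21)%997=672 -> [807, 672]
  L2: h(807,672)=(807*31+672)%997=764 -> [764]
  root=764
After append 35 (leaves=[57, 37, 21, 35]):
  L0: [57, 37, 21, 35]
  L1: h(57,37)=(57*31+37)%997=807 h(21,35)=(21*31+35)%997=686 -> [807, 686]
  L2: h(807,686)=(807*31+686)%997=778 -> [778]
  root=778
After append 67 (leaves=[57, 37, 21, 35, 67]):
  L0: [57, 37, 21, 35, 67]
  L1: h(57,37)=(57*31+37)%997=807 h(21,35)=(21*31+35)%997=686 h(67,67)=(67*31+67)%997=150 -> [807, 686, 150]
  L2: h(807,686)=(807*31+686)%997=778 h(150,150)=(150*31+150)%997=812 -> [778, 812]
  L3: h(778,812)=(778*31+812)%997=5 -> [5]
  root=5
After append 56 (leaves=[57, 37, 21, 35, 67, 56]):
  L0: [57, 37, 21, 35, 67, 56]
  L1: h(57,37)=(57*31+37)%997=807 h(21,35)=(21*31+35)%997=686 h(67,56)=(67*31+56)%997=139 -> [807, 686, 139]
  L2: h(807,686)=(807*31+686)%997=778 h(139,139)=(139*31+139)%997=460 -> [778, 460]
  L3: h(778,460)=(778*31+460)%997=650 -> [650]
  root=650
After append 69 (leaves=[57, 37, 21, 35, 67, 56, 69]):
  L0: [57, 37, 21, 35, 67, 56, 69]
  L1: h(57,37)=(57*31+37)%997=807 h(21,35)=(21*31+35)%997=686 h(67,56)=(67*31+56)%997=139 h(69,69)=(69*31+69)%997=214 -> [807, 686, 139, 214]
  L2: h(807,686)=(807*31+686)%997=778 h(139,214)=(139*31+214)%997=535 -> [778, 535]
  L3: h(778,535)=(778*31+535)%997=725 -> [725]
  root=725

Answer: 57 807 764 778 5 650 725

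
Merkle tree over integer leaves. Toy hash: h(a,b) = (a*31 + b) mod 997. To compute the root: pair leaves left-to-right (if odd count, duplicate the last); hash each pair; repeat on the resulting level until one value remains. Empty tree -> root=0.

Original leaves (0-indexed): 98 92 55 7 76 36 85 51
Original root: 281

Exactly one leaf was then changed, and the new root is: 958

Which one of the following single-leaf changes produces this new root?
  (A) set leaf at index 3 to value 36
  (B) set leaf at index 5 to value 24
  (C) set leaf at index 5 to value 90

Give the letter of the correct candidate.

Answer: C

Derivation:
Original leaves: [98, 92, 55, 7, 76, 36, 85, 51]
Target new root: 958
Try each candidate change and compute the resulting root:
Candidate A: set leaf[3] = 36 -> leaves = [98, 92, 55, 36, 76, 36, 85, 51]
  L0: [98, 92, 55, 36, 76, 36, 85, 51]
  L1: h(98,92)=(98*31+92)%997=139 h(55,36)=(55*31+36)%997=744 h(76,36)=(76*31+36)%997=398 h(85,51)=(85*31+51)%997=692 -> [139, 744, 398, 692]
  L2: h(139,744)=(139*31+744)%997=68 h(398,692)=(398*31+692)%997=69 -> [68, 69]
  L3: h(68,69)=(68*31+69)%997=183 -> [183]
  root = 183 != target 958
Candidate B: set leaf[5] = 24 -> leaves = [98, 92, 55, 7, 76, 24, 85, 51]
  L0: [98, 92, 55, 7, 76, 24, 85, 51]
  L1: h(98,92)=(98*31+92)%997=139 h(55,7)=(55*31+7)%997=715 h(76,24)=(76*31+24)%997=386 h(85,51)=(85*31+51)%997=692 -> [139, 715, 386, 692]
  L2: h(139,715)=(139*31+715)%997=39 h(386,692)=(386*31+692)%997=694 -> [39, 694]
  L3: h(39,694)=(39*31+694)%997=906 -> [906]
  root = 906 != target 958
Candidate C: set leaf[5] = 90 -> leaves = [98, 92, 55, 7, 76, 90, 85, 51]
  L0: [98, 92, 55, 7, 76, 90, 85, 51]
  L1: h(98,92)=(98*31+92)%997=139 h(55,7)=(55*31+7)%997=715 h(76,90)=(76*31+90)%997=452 h(85,51)=(85*31+51)%997=692 -> [139, 715, 452, 692]
  L2: h(139,715)=(139*31+715)%997=39 h(452,692)=(452*31+692)%997=746 -> [39, 746]
  L3: h(39,746)=(39*31+746)%997=958 -> [958]
  root = 958 == target 958  ** MATCH **
Candidate C produces the target root.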